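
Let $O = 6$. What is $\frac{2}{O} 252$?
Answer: $84$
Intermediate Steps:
$\frac{2}{O} 252 = \frac{2}{6} \cdot 252 = 2 \cdot \frac{1}{6} \cdot 252 = \frac{1}{3} \cdot 252 = 84$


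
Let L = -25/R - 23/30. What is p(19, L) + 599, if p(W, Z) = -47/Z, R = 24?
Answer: 135623/217 ≈ 624.99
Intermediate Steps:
L = -217/120 (L = -25/24 - 23/30 = -217/120 ≈ -1.8083)
p(19, L) + 599 = -47/(-217/120) + 599 = -47*(-120/217) + 599 = 5640/217 + 599 = 135623/217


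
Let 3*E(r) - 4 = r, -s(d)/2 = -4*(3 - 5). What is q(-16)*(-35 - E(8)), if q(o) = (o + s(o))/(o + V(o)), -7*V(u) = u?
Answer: -91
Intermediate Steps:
s(d) = -16 (s(d) = -(-8)*(3 - 5) = -(-8)*(-2) = -2*8 = -16)
E(r) = 4/3 + r/3
V(u) = -u/7
q(o) = 7*(-16 + o)/(6*o) (q(o) = (o - 16)/(o - o/7) = (-16 + o)/((6*o/7)) = (-16 + o)*(7/(6*o)) = 7*(-16 + o)/(6*o))
q(-16)*(-35 - E(8)) = ((7/6)*(-16 - 16)/(-16))*(-35 - (4/3 + (⅓)*8)) = ((7/6)*(-1/16)*(-32))*(-35 - (4/3 + 8/3)) = 7*(-35 - 1*4)/3 = 7*(-35 - 4)/3 = (7/3)*(-39) = -91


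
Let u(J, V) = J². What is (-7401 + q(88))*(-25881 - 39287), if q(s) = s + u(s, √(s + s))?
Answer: -28087408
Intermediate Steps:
q(s) = s + s²
(-7401 + q(88))*(-25881 - 39287) = (-7401 + 88*(1 + 88))*(-25881 - 39287) = (-7401 + 88*89)*(-65168) = (-7401 + 7832)*(-65168) = 431*(-65168) = -28087408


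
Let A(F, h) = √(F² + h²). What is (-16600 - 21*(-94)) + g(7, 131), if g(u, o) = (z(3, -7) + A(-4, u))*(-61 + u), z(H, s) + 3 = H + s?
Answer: -14248 - 54*√65 ≈ -14683.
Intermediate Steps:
z(H, s) = -3 + H + s (z(H, s) = -3 + (H + s) = -3 + H + s)
g(u, o) = (-61 + u)*(-7 + √(16 + u²)) (g(u, o) = ((-3 + 3 - 7) + √((-4)² + u²))*(-61 + u) = (-7 + √(16 + u²))*(-61 + u) = (-61 + u)*(-7 + √(16 + u²)))
(-16600 - 21*(-94)) + g(7, 131) = (-16600 - 21*(-94)) + (427 - 61*√(16 + 7²) - 7*7 + 7*√(16 + 7²)) = (-16600 + 1974) + (427 - 61*√(16 + 49) - 49 + 7*√(16 + 49)) = -14626 + (427 - 61*√65 - 49 + 7*√65) = -14626 + (378 - 54*√65) = -14248 - 54*√65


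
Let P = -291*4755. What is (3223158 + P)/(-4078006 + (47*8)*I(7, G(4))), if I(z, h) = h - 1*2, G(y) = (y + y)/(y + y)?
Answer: -23889/52966 ≈ -0.45103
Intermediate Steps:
G(y) = 1 (G(y) = (2*y)/((2*y)) = (2*y)*(1/(2*y)) = 1)
P = -1383705
I(z, h) = -2 + h (I(z, h) = h - 2 = -2 + h)
(3223158 + P)/(-4078006 + (47*8)*I(7, G(4))) = (3223158 - 1383705)/(-4078006 + (47*8)*(-2 + 1)) = 1839453/(-4078006 + 376*(-1)) = 1839453/(-4078006 - 376) = 1839453/(-4078382) = 1839453*(-1/4078382) = -23889/52966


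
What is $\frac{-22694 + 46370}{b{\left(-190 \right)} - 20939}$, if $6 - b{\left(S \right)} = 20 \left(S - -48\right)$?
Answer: $- \frac{7892}{6031} \approx -1.3086$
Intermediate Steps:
$b{\left(S \right)} = -954 - 20 S$ ($b{\left(S \right)} = 6 - 20 \left(S - -48\right) = 6 - 20 \left(S + 48\right) = 6 - 20 \left(48 + S\right) = 6 - \left(960 + 20 S\right) = -954 - 20 S$)
$\frac{-22694 + 46370}{b{\left(-190 \right)} - 20939} = \frac{-22694 + 46370}{\left(-954 - -3800\right) - 20939} = \frac{23676}{\left(-954 + 3800\right) - 20939} = \frac{23676}{2846 - 20939} = \frac{23676}{-18093} = 23676 \left(- \frac{1}{18093}\right) = - \frac{7892}{6031}$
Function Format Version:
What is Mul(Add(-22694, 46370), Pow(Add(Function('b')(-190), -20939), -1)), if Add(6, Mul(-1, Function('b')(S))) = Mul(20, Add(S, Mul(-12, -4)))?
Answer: Rational(-7892, 6031) ≈ -1.3086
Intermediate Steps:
Function('b')(S) = Add(-954, Mul(-20, S)) (Function('b')(S) = Add(6, Mul(-1, Mul(20, Add(S, Mul(-12, -4))))) = Add(6, Mul(-1, Mul(20, Add(S, 48)))) = Add(6, Mul(-1, Mul(20, Add(48, S)))) = Add(6, Mul(-1, Add(960, Mul(20, S)))) = Add(6, Add(-960, Mul(-20, S))) = Add(-954, Mul(-20, S)))
Mul(Add(-22694, 46370), Pow(Add(Function('b')(-190), -20939), -1)) = Mul(Add(-22694, 46370), Pow(Add(Add(-954, Mul(-20, -190)), -20939), -1)) = Mul(23676, Pow(Add(Add(-954, 3800), -20939), -1)) = Mul(23676, Pow(Add(2846, -20939), -1)) = Mul(23676, Pow(-18093, -1)) = Mul(23676, Rational(-1, 18093)) = Rational(-7892, 6031)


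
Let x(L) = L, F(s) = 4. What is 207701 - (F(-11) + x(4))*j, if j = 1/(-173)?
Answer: 35932281/173 ≈ 2.0770e+5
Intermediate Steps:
j = -1/173 ≈ -0.0057803
207701 - (F(-11) + x(4))*j = 207701 - (4 + 4)*(-1)/173 = 207701 - 8*(-1)/173 = 207701 - 1*(-8/173) = 207701 + 8/173 = 35932281/173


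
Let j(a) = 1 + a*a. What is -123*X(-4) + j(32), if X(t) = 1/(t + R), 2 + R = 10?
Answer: 3977/4 ≈ 994.25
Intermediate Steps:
R = 8 (R = -2 + 10 = 8)
X(t) = 1/(8 + t) (X(t) = 1/(t + 8) = 1/(8 + t))
j(a) = 1 + a²
-123*X(-4) + j(32) = -123/(8 - 4) + (1 + 32²) = -123/4 + (1 + 1024) = -123*¼ + 1025 = -123/4 + 1025 = 3977/4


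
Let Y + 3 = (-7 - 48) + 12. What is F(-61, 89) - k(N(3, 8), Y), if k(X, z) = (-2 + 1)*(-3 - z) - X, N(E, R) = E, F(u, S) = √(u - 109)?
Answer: 46 + I*√170 ≈ 46.0 + 13.038*I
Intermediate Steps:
F(u, S) = √(-109 + u)
Y = -46 (Y = -3 + ((-7 - 48) + 12) = -3 + (-55 + 12) = -3 - 43 = -46)
k(X, z) = 3 + z - X (k(X, z) = -(-3 - z) - X = (3 + z) - X = 3 + z - X)
F(-61, 89) - k(N(3, 8), Y) = √(-109 - 61) - (3 - 46 - 1*3) = √(-170) - (3 - 46 - 3) = I*√170 - 1*(-46) = I*√170 + 46 = 46 + I*√170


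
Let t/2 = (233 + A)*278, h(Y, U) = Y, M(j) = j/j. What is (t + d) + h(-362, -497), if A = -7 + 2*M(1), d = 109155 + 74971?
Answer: 310532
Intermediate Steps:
M(j) = 1
d = 184126
A = -5 (A = -7 + 2*1 = -7 + 2 = -5)
t = 126768 (t = 2*((233 - 5)*278) = 2*(228*278) = 2*63384 = 126768)
(t + d) + h(-362, -497) = (126768 + 184126) - 362 = 310894 - 362 = 310532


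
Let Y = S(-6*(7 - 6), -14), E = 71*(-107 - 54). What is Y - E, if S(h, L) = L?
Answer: 11417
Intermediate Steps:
E = -11431 (E = 71*(-161) = -11431)
Y = -14
Y - E = -14 - 1*(-11431) = -14 + 11431 = 11417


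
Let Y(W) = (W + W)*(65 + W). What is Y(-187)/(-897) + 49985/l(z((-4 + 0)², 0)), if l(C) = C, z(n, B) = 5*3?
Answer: 2943475/897 ≈ 3281.5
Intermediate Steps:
z(n, B) = 15
Y(W) = 2*W*(65 + W) (Y(W) = (2*W)*(65 + W) = 2*W*(65 + W))
Y(-187)/(-897) + 49985/l(z((-4 + 0)², 0)) = (2*(-187)*(65 - 187))/(-897) + 49985/15 = (2*(-187)*(-122))*(-1/897) + 49985*(1/15) = 45628*(-1/897) + 9997/3 = -45628/897 + 9997/3 = 2943475/897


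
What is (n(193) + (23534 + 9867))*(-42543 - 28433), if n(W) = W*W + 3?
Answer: -5014667328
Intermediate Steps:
n(W) = 3 + W**2 (n(W) = W**2 + 3 = 3 + W**2)
(n(193) + (23534 + 9867))*(-42543 - 28433) = ((3 + 193**2) + (23534 + 9867))*(-42543 - 28433) = ((3 + 37249) + 33401)*(-70976) = (37252 + 33401)*(-70976) = 70653*(-70976) = -5014667328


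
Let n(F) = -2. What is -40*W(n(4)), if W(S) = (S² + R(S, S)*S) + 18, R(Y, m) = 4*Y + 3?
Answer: -1280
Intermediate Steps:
R(Y, m) = 3 + 4*Y
W(S) = 18 + S² + S*(3 + 4*S) (W(S) = (S² + (3 + 4*S)*S) + 18 = (S² + S*(3 + 4*S)) + 18 = 18 + S² + S*(3 + 4*S))
-40*W(n(4)) = -40*(18 + 3*(-2) + 5*(-2)²) = -40*(18 - 6 + 5*4) = -40*(18 - 6 + 20) = -40*32 = -1280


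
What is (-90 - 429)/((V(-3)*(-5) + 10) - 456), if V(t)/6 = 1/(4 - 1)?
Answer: 173/152 ≈ 1.1382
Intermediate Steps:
V(t) = 2 (V(t) = 6/(4 - 1) = 6/3 = 6*(⅓) = 2)
(-90 - 429)/((V(-3)*(-5) + 10) - 456) = (-90 - 429)/((2*(-5) + 10) - 456) = -519/((-10 + 10) - 456) = -519/(0 - 456) = -519/(-456) = -519*(-1/456) = 173/152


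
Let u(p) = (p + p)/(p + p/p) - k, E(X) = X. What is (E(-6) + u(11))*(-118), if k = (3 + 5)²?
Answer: 24131/3 ≈ 8043.7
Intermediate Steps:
k = 64 (k = 8² = 64)
u(p) = -64 + 2*p/(1 + p) (u(p) = (p + p)/(p + p/p) - 1*64 = (2*p)/(p + 1) - 64 = (2*p)/(1 + p) - 64 = 2*p/(1 + p) - 64 = -64 + 2*p/(1 + p))
(E(-6) + u(11))*(-118) = (-6 + 2*(-32 - 31*11)/(1 + 11))*(-118) = (-6 + 2*(-32 - 341)/12)*(-118) = (-6 + 2*(1/12)*(-373))*(-118) = (-6 - 373/6)*(-118) = -409/6*(-118) = 24131/3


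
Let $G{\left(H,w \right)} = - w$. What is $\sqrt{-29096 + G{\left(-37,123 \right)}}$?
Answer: $i \sqrt{29219} \approx 170.94 i$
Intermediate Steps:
$\sqrt{-29096 + G{\left(-37,123 \right)}} = \sqrt{-29096 - 123} = \sqrt{-29219} = i \sqrt{29219}$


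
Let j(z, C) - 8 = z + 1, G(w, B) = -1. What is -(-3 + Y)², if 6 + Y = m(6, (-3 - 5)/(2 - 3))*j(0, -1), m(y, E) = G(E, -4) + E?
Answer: -2916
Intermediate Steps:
j(z, C) = 9 + z (j(z, C) = 8 + (z + 1) = 8 + (1 + z) = 9 + z)
m(y, E) = -1 + E
Y = 57 (Y = -6 + (-1 + (-3 - 5)/(2 - 3))*(9 + 0) = -6 + (-1 - 8/(-1))*9 = -6 + (-1 - 8*(-1))*9 = -6 + (-1 + 8)*9 = -6 + 7*9 = -6 + 63 = 57)
-(-3 + Y)² = -(-3 + 57)² = -1*54² = -1*2916 = -2916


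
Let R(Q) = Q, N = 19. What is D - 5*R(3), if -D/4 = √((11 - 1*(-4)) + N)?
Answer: -15 - 4*√34 ≈ -38.324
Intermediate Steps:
D = -4*√34 (D = -4*√((11 - 1*(-4)) + 19) = -4*√((11 + 4) + 19) = -4*√(15 + 19) = -4*√34 ≈ -23.324)
D - 5*R(3) = -4*√34 - 5*3 = -4*√34 - 15 = -15 - 4*√34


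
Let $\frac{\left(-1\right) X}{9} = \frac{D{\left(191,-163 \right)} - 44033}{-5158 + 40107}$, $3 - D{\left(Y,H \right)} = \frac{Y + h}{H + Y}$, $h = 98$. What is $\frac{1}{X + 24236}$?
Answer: $\frac{978572}{23727769153} \approx 4.1242 \cdot 10^{-5}$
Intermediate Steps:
$D{\left(Y,H \right)} = 3 - \frac{98 + Y}{H + Y}$ ($D{\left(Y,H \right)} = 3 - \frac{Y + 98}{H + Y} = 3 - \frac{98 + Y}{H + Y}$)
$X = \frac{11098161}{978572}$ ($X = - 9 \frac{\frac{-98 + 2 \cdot 191 + 3 \left(-163\right)}{-163 + 191} - 44033}{-5158 + 40107} = - 9 \frac{\frac{-98 + 382 - 489}{28} - 44033}{34949} = - 9 \left(\frac{1}{28} \left(-205\right) - 44033\right) \frac{1}{34949} = - 9 \left(- \frac{205}{28} - 44033\right) \frac{1}{34949} = - 9 \left(\left(- \frac{1233129}{28}\right) \frac{1}{34949}\right) = \left(-9\right) \left(- \frac{1233129}{978572}\right) = \frac{11098161}{978572} \approx 11.341$)
$\frac{1}{X + 24236} = \frac{1}{\frac{11098161}{978572} + 24236} = \frac{1}{\frac{23727769153}{978572}} = \frac{978572}{23727769153}$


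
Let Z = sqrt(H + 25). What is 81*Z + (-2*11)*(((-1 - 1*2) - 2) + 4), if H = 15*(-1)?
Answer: 22 + 81*sqrt(10) ≈ 278.14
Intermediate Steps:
H = -15
Z = sqrt(10) (Z = sqrt(-15 + 25) = sqrt(10) ≈ 3.1623)
81*Z + (-2*11)*(((-1 - 1*2) - 2) + 4) = 81*sqrt(10) + (-2*11)*(((-1 - 1*2) - 2) + 4) = 81*sqrt(10) - 22*(((-1 - 2) - 2) + 4) = 81*sqrt(10) - 22*((-3 - 2) + 4) = 81*sqrt(10) - 22*(-5 + 4) = 81*sqrt(10) - 22*(-1) = 81*sqrt(10) + 22 = 22 + 81*sqrt(10)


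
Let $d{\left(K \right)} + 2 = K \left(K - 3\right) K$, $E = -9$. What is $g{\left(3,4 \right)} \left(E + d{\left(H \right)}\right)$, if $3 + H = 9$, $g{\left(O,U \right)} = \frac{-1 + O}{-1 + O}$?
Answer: $97$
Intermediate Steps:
$g{\left(O,U \right)} = 1$
$H = 6$ ($H = -3 + 9 = 6$)
$d{\left(K \right)} = -2 + K^{2} \left(-3 + K\right)$ ($d{\left(K \right)} = -2 + K \left(K - 3\right) K = -2 + K \left(-3 + K\right) K = -2 + K^{2} \left(-3 + K\right)$)
$g{\left(3,4 \right)} \left(E + d{\left(H \right)}\right) = 1 \left(-9 - \left(2 - 216 + 108\right)\right) = 1 \left(-9 - -106\right) = 1 \left(-9 + 106\right) = 1 \cdot 97 = 97$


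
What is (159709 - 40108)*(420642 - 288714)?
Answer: 15778720728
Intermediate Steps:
(159709 - 40108)*(420642 - 288714) = 119601*131928 = 15778720728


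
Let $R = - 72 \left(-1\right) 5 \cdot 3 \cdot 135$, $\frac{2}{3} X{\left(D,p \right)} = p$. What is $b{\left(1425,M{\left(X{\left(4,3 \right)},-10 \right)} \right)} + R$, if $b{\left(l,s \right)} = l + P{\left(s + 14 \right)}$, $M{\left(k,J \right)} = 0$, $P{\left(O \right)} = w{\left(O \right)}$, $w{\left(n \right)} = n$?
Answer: $147239$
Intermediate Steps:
$X{\left(D,p \right)} = \frac{3 p}{2}$
$P{\left(O \right)} = O$
$R = 145800$ ($R = - 72 \left(\left(-5\right) 3\right) 135 = \left(-72\right) \left(-15\right) 135 = 1080 \cdot 135 = 145800$)
$b{\left(l,s \right)} = 14 + l + s$ ($b{\left(l,s \right)} = l + \left(s + 14\right) = l + \left(14 + s\right) = 14 + l + s$)
$b{\left(1425,M{\left(X{\left(4,3 \right)},-10 \right)} \right)} + R = \left(14 + 1425 + 0\right) + 145800 = 1439 + 145800 = 147239$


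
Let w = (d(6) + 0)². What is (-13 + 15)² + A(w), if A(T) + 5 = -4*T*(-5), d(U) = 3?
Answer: 179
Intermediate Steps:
w = 9 (w = (3 + 0)² = 3² = 9)
A(T) = -5 + 20*T (A(T) = -5 - 4*T*(-5) = -5 + 20*T)
(-13 + 15)² + A(w) = (-13 + 15)² + (-5 + 20*9) = 2² + (-5 + 180) = 4 + 175 = 179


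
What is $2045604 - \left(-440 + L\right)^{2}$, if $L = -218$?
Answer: $1612640$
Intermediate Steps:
$2045604 - \left(-440 + L\right)^{2} = 2045604 - \left(-440 - 218\right)^{2} = 2045604 - \left(-658\right)^{2} = 2045604 - 432964 = 1612640$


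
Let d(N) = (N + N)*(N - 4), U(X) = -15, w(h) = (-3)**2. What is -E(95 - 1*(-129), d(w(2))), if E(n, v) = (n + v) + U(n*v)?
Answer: -299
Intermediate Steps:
w(h) = 9
d(N) = 2*N*(-4 + N) (d(N) = (2*N)*(-4 + N) = 2*N*(-4 + N))
E(n, v) = -15 + n + v (E(n, v) = (n + v) - 15 = -15 + n + v)
-E(95 - 1*(-129), d(w(2))) = -(-15 + (95 - 1*(-129)) + 2*9*(-4 + 9)) = -(-15 + (95 + 129) + 2*9*5) = -(-15 + 224 + 90) = -1*299 = -299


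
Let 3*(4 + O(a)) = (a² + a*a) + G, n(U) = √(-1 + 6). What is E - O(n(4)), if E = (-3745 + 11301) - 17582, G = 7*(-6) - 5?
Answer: -30029/3 ≈ -10010.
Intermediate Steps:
n(U) = √5
G = -47 (G = -42 - 5 = -47)
O(a) = -59/3 + 2*a²/3 (O(a) = -4 + ((a² + a*a) - 47)/3 = -4 + ((a² + a²) - 47)/3 = -4 + (2*a² - 47)/3 = -4 + (-47 + 2*a²)/3 = -4 + (-47/3 + 2*a²/3) = -59/3 + 2*a²/3)
E = -10026 (E = 7556 - 17582 = -10026)
E - O(n(4)) = -10026 - (-59/3 + 2*(√5)²/3) = -10026 - (-59/3 + (⅔)*5) = -10026 - (-59/3 + 10/3) = -10026 - 1*(-49/3) = -10026 + 49/3 = -30029/3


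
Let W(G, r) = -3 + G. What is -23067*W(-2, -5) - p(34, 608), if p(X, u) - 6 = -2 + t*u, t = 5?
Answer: 112291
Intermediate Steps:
p(X, u) = 4 + 5*u (p(X, u) = 6 + (-2 + 5*u) = 4 + 5*u)
-23067*W(-2, -5) - p(34, 608) = -23067*(-3 - 2) - (4 + 5*608) = -23067*(-5) - (4 + 3040) = 115335 - 1*3044 = 115335 - 3044 = 112291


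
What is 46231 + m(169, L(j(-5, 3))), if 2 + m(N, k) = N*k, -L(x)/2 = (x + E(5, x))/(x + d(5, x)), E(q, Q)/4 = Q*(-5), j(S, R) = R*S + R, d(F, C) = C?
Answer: 49440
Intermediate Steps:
j(S, R) = R + R*S
E(q, Q) = -20*Q (E(q, Q) = 4*(Q*(-5)) = 4*(-5*Q) = -20*Q)
L(x) = 19 (L(x) = -2*(x - 20*x)/(x + x) = -2*(-19*x)/(2*x) = -2*(-19*x)*1/(2*x) = -2*(-19/2) = 19)
m(N, k) = -2 + N*k
46231 + m(169, L(j(-5, 3))) = 46231 + (-2 + 169*19) = 46231 + (-2 + 3211) = 46231 + 3209 = 49440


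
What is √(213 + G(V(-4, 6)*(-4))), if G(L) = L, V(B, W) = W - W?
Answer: √213 ≈ 14.595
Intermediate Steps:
V(B, W) = 0
√(213 + G(V(-4, 6)*(-4))) = √(213 + 0*(-4)) = √(213 + 0) = √213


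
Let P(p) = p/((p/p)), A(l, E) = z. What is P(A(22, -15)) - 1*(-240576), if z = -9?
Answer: 240567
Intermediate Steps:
A(l, E) = -9
P(p) = p (P(p) = p/1 = p*1 = p)
P(A(22, -15)) - 1*(-240576) = -9 - 1*(-240576) = -9 + 240576 = 240567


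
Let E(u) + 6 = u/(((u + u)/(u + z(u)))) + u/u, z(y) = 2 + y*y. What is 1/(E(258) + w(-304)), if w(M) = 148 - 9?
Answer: 1/33546 ≈ 2.9810e-5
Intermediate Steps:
z(y) = 2 + y²
w(M) = 139
E(u) = -4 + u/2 + u²/2 (E(u) = -6 + (u/(((u + u)/(u + (2 + u²)))) + u/u) = -6 + (u/(((2*u)/(2 + u + u²))) + 1) = -6 + (u/((2*u/(2 + u + u²))) + 1) = -6 + (u*((2 + u + u²)/(2*u)) + 1) = -6 + ((1 + u/2 + u²/2) + 1) = -6 + (2 + u/2 + u²/2) = -4 + u/2 + u²/2)
1/(E(258) + w(-304)) = 1/((-4 + (½)*258 + (½)*258²) + 139) = 1/((-4 + 129 + (½)*66564) + 139) = 1/((-4 + 129 + 33282) + 139) = 1/(33407 + 139) = 1/33546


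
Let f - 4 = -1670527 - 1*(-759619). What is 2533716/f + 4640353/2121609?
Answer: -9263214193/15585339714 ≈ -0.59435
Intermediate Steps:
f = -910904 (f = 4 + (-1670527 - 1*(-759619)) = 4 + (-1670527 + 759619) = 4 - 910908 = -910904)
2533716/f + 4640353/2121609 = 2533716/(-910904) + 4640353/2121609 = 2533716*(-1/910904) + 4640353*(1/2121609) = -633429/227726 + 4640353/2121609 = -9263214193/15585339714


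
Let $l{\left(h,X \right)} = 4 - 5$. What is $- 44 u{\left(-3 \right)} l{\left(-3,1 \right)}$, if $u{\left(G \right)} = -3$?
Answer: $-132$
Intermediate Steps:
$l{\left(h,X \right)} = -1$
$- 44 u{\left(-3 \right)} l{\left(-3,1 \right)} = \left(-44\right) \left(-3\right) \left(-1\right) = 132 \left(-1\right) = -132$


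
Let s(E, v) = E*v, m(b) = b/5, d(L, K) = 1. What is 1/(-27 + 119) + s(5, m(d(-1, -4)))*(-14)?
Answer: -1287/92 ≈ -13.989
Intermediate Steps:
m(b) = b/5 (m(b) = b*(⅕) = b/5)
1/(-27 + 119) + s(5, m(d(-1, -4)))*(-14) = 1/(-27 + 119) + (5*((⅕)*1))*(-14) = 1/92 + (5*(⅕))*(-14) = 1/92 + 1*(-14) = 1/92 - 14 = -1287/92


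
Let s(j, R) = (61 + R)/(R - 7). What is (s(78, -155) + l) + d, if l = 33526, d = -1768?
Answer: 2572445/81 ≈ 31759.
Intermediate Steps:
s(j, R) = (61 + R)/(-7 + R)
(s(78, -155) + l) + d = ((61 - 155)/(-7 - 155) + 33526) - 1768 = (-94/(-162) + 33526) - 1768 = (-1/162*(-94) + 33526) - 1768 = (47/81 + 33526) - 1768 = 2715653/81 - 1768 = 2572445/81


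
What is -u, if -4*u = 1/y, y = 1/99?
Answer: 99/4 ≈ 24.750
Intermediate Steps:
y = 1/99 ≈ 0.010101
u = -99/4 (u = -1/(4*1/99) = -¼*99 = -99/4 ≈ -24.750)
-u = -1*(-99/4) = 99/4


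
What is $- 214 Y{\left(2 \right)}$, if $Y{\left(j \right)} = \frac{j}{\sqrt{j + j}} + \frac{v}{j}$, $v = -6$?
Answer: $428$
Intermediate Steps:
$Y{\left(j \right)} = - \frac{6}{j} + \frac{\sqrt{2} \sqrt{j}}{2}$ ($Y{\left(j \right)} = \frac{j}{\sqrt{j + j}} - \frac{6}{j} = \frac{j}{\sqrt{2 j}} - \frac{6}{j} = \frac{j}{\sqrt{2} \sqrt{j}} - \frac{6}{j} = j \frac{\sqrt{2}}{2 \sqrt{j}} - \frac{6}{j} = \frac{\sqrt{2} \sqrt{j}}{2} - \frac{6}{j} = - \frac{6}{j} + \frac{\sqrt{2} \sqrt{j}}{2}$)
$- 214 Y{\left(2 \right)} = - 214 \frac{-12 + \sqrt{2} \cdot 2^{\frac{3}{2}}}{2 \cdot 2} = - 214 \cdot \frac{1}{2} \cdot \frac{1}{2} \left(-12 + \sqrt{2} \cdot 2 \sqrt{2}\right) = - 214 \cdot \frac{1}{2} \cdot \frac{1}{2} \left(-12 + 4\right) = - 214 \cdot \frac{1}{2} \cdot \frac{1}{2} \left(-8\right) = \left(-214\right) \left(-2\right) = 428$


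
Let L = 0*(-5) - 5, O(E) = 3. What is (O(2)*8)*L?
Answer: -120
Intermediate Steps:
L = -5 (L = 0 - 5 = -5)
(O(2)*8)*L = (3*8)*(-5) = 24*(-5) = -120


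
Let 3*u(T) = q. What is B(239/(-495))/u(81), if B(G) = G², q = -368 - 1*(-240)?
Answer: -57121/10454400 ≈ -0.0054638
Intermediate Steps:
q = -128 (q = -368 + 240 = -128)
u(T) = -128/3 (u(T) = (⅓)*(-128) = -128/3)
B(239/(-495))/u(81) = (239/(-495))²/(-128/3) = (239*(-1/495))²*(-3/128) = (-239/495)²*(-3/128) = (57121/245025)*(-3/128) = -57121/10454400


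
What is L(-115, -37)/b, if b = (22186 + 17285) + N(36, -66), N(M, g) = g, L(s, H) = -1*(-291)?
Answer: 97/13135 ≈ 0.0073849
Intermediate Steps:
L(s, H) = 291
b = 39405 (b = (22186 + 17285) - 66 = 39471 - 66 = 39405)
L(-115, -37)/b = 291/39405 = 291*(1/39405) = 97/13135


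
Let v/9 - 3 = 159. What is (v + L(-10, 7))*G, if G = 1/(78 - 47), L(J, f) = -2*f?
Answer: 1444/31 ≈ 46.581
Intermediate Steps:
v = 1458 (v = 27 + 9*159 = 27 + 1431 = 1458)
G = 1/31 ≈ 0.032258
(v + L(-10, 7))*G = (1458 - 2*7)*(1/31) = (1458 - 14)*(1/31) = 1444*(1/31) = 1444/31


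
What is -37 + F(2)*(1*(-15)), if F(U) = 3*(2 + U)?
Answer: -217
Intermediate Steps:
F(U) = 6 + 3*U
-37 + F(2)*(1*(-15)) = -37 + (6 + 3*2)*(1*(-15)) = -37 + (6 + 6)*(-15) = -37 + 12*(-15) = -37 - 180 = -217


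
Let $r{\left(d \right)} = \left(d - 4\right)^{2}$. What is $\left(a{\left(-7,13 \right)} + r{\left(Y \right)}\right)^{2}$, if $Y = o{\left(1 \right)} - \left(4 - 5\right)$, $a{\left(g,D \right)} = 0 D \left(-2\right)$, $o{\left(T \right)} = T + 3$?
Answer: $1$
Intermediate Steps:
$o{\left(T \right)} = 3 + T$
$a{\left(g,D \right)} = 0$ ($a{\left(g,D \right)} = 0 \left(-2\right) = 0$)
$Y = 5$ ($Y = \left(3 + 1\right) - \left(4 - 5\right) = 4 - \left(4 - 5\right) = 4 - -1 = 4 + 1 = 5$)
$r{\left(d \right)} = \left(-4 + d\right)^{2}$
$\left(a{\left(-7,13 \right)} + r{\left(Y \right)}\right)^{2} = \left(0 + \left(-4 + 5\right)^{2}\right)^{2} = \left(0 + 1^{2}\right)^{2} = \left(0 + 1\right)^{2} = 1^{2} = 1$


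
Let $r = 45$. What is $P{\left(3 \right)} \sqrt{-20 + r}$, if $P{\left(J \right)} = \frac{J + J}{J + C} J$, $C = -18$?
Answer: $-6$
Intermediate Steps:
$P{\left(J \right)} = \frac{2 J^{2}}{-18 + J}$ ($P{\left(J \right)} = \frac{J + J}{J - 18} J = \frac{2 J}{-18 + J} J = \frac{2 J^{2}}{-18 + J}$)
$P{\left(3 \right)} \sqrt{-20 + r} = \frac{2 \cdot 3^{2}}{-18 + 3} \sqrt{-20 + 45} = 2 \cdot 9 \frac{1}{-15} \sqrt{25} = 2 \cdot 9 \left(- \frac{1}{15}\right) 5 = \left(- \frac{6}{5}\right) 5 = -6$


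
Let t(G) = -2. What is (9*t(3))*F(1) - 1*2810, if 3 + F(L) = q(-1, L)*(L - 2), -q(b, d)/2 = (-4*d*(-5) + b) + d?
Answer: -3476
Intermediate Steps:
q(b, d) = -42*d - 2*b (q(b, d) = -2*((-4*d*(-5) + b) + d) = -2*((20*d + b) + d) = -2*((b + 20*d) + d) = -2*(b + 21*d) = -42*d - 2*b)
F(L) = -3 + (-2 + L)*(2 - 42*L) (F(L) = -3 + (-42*L - 2*(-1))*(L - 2) = -3 + (-42*L + 2)*(-2 + L) = -3 + (2 - 42*L)*(-2 + L) = -3 + (-2 + L)*(2 - 42*L))
(9*t(3))*F(1) - 1*2810 = (9*(-2))*(-7 - 42*1**2 + 86*1) - 1*2810 = -18*(-7 - 42*1 + 86) - 2810 = -18*(-7 - 42 + 86) - 2810 = -18*37 - 2810 = -666 - 2810 = -3476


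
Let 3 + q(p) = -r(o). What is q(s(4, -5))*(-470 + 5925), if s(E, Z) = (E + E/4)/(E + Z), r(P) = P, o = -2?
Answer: -5455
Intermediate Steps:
s(E, Z) = 5*E/(4*(E + Z)) (s(E, Z) = (E + E*(¼))/(E + Z) = (E + E/4)/(E + Z) = (5*E/4)/(E + Z) = 5*E/(4*(E + Z)))
q(p) = -1 (q(p) = -3 - 1*(-2) = -3 + 2 = -1)
q(s(4, -5))*(-470 + 5925) = -(-470 + 5925) = -1*5455 = -5455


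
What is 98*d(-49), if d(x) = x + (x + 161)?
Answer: 6174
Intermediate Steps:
d(x) = 161 + 2*x (d(x) = x + (161 + x) = 161 + 2*x)
98*d(-49) = 98*(161 + 2*(-49)) = 98*(161 - 98) = 98*63 = 6174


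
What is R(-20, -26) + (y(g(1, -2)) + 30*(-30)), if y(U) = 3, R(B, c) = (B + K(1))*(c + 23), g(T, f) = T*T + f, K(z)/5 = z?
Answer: -852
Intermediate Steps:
K(z) = 5*z
g(T, f) = f + T² (g(T, f) = T² + f = f + T²)
R(B, c) = (5 + B)*(23 + c) (R(B, c) = (B + 5*1)*(c + 23) = (B + 5)*(23 + c) = (5 + B)*(23 + c))
R(-20, -26) + (y(g(1, -2)) + 30*(-30)) = (115 + 5*(-26) + 23*(-20) - 20*(-26)) + (3 + 30*(-30)) = (115 - 130 - 460 + 520) + (3 - 900) = 45 - 897 = -852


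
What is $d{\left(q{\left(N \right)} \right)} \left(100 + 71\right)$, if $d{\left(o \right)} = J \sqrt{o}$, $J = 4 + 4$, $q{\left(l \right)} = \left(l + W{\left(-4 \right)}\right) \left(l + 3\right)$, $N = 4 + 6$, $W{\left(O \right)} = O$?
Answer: $1368 \sqrt{78} \approx 12082.0$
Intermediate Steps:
$N = 10$
$q{\left(l \right)} = \left(-4 + l\right) \left(3 + l\right)$ ($q{\left(l \right)} = \left(l - 4\right) \left(l + 3\right) = \left(-4 + l\right) \left(3 + l\right)$)
$J = 8$
$d{\left(o \right)} = 8 \sqrt{o}$
$d{\left(q{\left(N \right)} \right)} \left(100 + 71\right) = 8 \sqrt{-12 + 10^{2} - 10} \left(100 + 71\right) = 8 \sqrt{-12 + 100 - 10} \cdot 171 = 8 \sqrt{78} \cdot 171 = 1368 \sqrt{78}$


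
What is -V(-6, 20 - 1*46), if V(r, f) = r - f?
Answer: -20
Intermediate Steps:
-V(-6, 20 - 1*46) = -(-6 - (20 - 1*46)) = -(-6 - (20 - 46)) = -(-6 - 1*(-26)) = -(-6 + 26) = -1*20 = -20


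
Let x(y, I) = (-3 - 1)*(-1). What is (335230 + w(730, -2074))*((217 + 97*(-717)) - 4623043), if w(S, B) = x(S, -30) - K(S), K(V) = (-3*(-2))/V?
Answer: -114832182959325/73 ≈ -1.5730e+12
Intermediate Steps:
x(y, I) = 4 (x(y, I) = -4*(-1) = 4)
K(V) = 6/V
w(S, B) = 4 - 6/S
(335230 + w(730, -2074))*((217 + 97*(-717)) - 4623043) = (335230 + (4 - 6/730))*((217 + 97*(-717)) - 4623043) = (335230 + (4 - 6*1/730))*((217 - 69549) - 4623043) = (335230 + (4 - 3/365))*(-69332 - 4623043) = (335230 + 1457/365)*(-4692375) = (122360407/365)*(-4692375) = -114832182959325/73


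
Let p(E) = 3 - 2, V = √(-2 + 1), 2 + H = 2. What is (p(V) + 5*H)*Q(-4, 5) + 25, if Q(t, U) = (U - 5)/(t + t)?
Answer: 25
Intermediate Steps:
H = 0 (H = -2 + 2 = 0)
Q(t, U) = (-5 + U)/(2*t) (Q(t, U) = (-5 + U)/((2*t)) = (-5 + U)*(1/(2*t)) = (-5 + U)/(2*t))
V = I (V = √(-1) = I ≈ 1.0*I)
p(E) = 1
(p(V) + 5*H)*Q(-4, 5) + 25 = (1 + 5*0)*((½)*(-5 + 5)/(-4)) + 25 = (1 + 0)*((½)*(-¼)*0) + 25 = 1*0 + 25 = 0 + 25 = 25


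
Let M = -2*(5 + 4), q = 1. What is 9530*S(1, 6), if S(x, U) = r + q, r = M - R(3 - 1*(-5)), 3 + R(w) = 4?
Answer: -171540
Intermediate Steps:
R(w) = 1 (R(w) = -3 + 4 = 1)
M = -18 (M = -2*9 = -18)
r = -19 (r = -18 - 1*1 = -18 - 1 = -19)
S(x, U) = -18 (S(x, U) = -19 + 1 = -18)
9530*S(1, 6) = 9530*(-18) = -171540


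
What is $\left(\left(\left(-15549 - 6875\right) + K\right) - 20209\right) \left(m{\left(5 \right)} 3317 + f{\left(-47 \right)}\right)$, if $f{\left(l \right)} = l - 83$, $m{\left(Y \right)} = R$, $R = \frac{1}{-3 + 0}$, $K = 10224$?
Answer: $40046721$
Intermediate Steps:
$R = - \frac{1}{3}$ ($R = \frac{1}{-3} = - \frac{1}{3} \approx -0.33333$)
$m{\left(Y \right)} = - \frac{1}{3}$
$f{\left(l \right)} = -83 + l$
$\left(\left(\left(-15549 - 6875\right) + K\right) - 20209\right) \left(m{\left(5 \right)} 3317 + f{\left(-47 \right)}\right) = \left(\left(\left(-15549 - 6875\right) + 10224\right) - 20209\right) \left(\left(- \frac{1}{3}\right) 3317 - 130\right) = \left(\left(-22424 + 10224\right) - 20209\right) \left(- \frac{3317}{3} - 130\right) = \left(-12200 - 20209\right) \left(- \frac{3707}{3}\right) = \left(-32409\right) \left(- \frac{3707}{3}\right) = 40046721$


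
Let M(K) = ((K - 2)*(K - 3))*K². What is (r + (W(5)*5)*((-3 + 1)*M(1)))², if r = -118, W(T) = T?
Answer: 47524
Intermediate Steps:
M(K) = K²*(-3 + K)*(-2 + K) (M(K) = ((-2 + K)*(-3 + K))*K² = ((-3 + K)*(-2 + K))*K² = K²*(-3 + K)*(-2 + K))
(r + (W(5)*5)*((-3 + 1)*M(1)))² = (-118 + (5*5)*((-3 + 1)*(1²*(6 + 1² - 5*1))))² = (-118 + 25*(-2*(6 + 1 - 5)))² = (-118 + 25*(-2*2))² = (-118 + 25*(-4))² = (-118 - 100)² = (-218)² = 47524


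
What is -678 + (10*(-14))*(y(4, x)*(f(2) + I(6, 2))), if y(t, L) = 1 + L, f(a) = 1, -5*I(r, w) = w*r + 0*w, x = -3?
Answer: -1070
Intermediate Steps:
I(r, w) = -r*w/5 (I(r, w) = -(w*r + 0*w)/5 = -(r*w + 0)/5 = -r*w/5)
-678 + (10*(-14))*(y(4, x)*(f(2) + I(6, 2))) = -678 + (10*(-14))*((1 - 3)*(1 - ⅕*6*2)) = -678 - (-280)*(1 - 12/5) = -678 - (-280)*(-7)/5 = -678 - 140*14/5 = -678 - 392 = -1070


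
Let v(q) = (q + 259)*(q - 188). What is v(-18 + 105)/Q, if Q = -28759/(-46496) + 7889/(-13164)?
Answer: -5347378769856/2944133 ≈ -1.8163e+6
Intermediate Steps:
Q = 2944133/153018336 (Q = -28759*(-1/46496) + 7889*(-1/13164) = 28759/46496 - 7889/13164 = 2944133/153018336 ≈ 0.019240)
v(q) = (-188 + q)*(259 + q) (v(q) = (259 + q)*(-188 + q) = (-188 + q)*(259 + q))
v(-18 + 105)/Q = (-48692 + (-18 + 105)² + 71*(-18 + 105))/(2944133/153018336) = (-48692 + 87² + 71*87)*(153018336/2944133) = (-48692 + 7569 + 6177)*(153018336/2944133) = -34946*153018336/2944133 = -5347378769856/2944133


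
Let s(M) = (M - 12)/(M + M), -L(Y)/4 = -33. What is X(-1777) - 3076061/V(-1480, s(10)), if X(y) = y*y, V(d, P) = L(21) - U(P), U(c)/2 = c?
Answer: 2071878564/661 ≈ 3.1345e+6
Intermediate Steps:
L(Y) = 132 (L(Y) = -4*(-33) = 132)
U(c) = 2*c
s(M) = (-12 + M)/(2*M) (s(M) = (-12 + M)/((2*M)) = (-12 + M)*(1/(2*M)) = (-12 + M)/(2*M))
V(d, P) = 132 - 2*P
X(y) = y²
X(-1777) - 3076061/V(-1480, s(10)) = (-1777)² - 3076061/(132 - (-12 + 10)/10) = 3157729 - 3076061/(132 - (-2)/10) = 3157729 - 3076061/(132 - 2*(-⅒)) = 3157729 - 3076061/(132 + ⅕) = 3157729 - 3076061/661/5 = 3157729 - 3076061*5/661 = 3157729 - 1*15380305/661 = 3157729 - 15380305/661 = 2071878564/661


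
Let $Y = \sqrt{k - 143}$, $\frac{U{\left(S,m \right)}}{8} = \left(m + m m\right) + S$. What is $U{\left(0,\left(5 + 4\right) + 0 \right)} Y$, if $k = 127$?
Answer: $2880 i \approx 2880.0 i$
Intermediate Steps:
$U{\left(S,m \right)} = 8 S + 8 m + 8 m^{2}$ ($U{\left(S,m \right)} = 8 \left(\left(m + m m\right) + S\right) = 8 \left(\left(m + m^{2}\right) + S\right) = 8 \left(S + m + m^{2}\right) = 8 S + 8 m + 8 m^{2}$)
$Y = 4 i$ ($Y = \sqrt{127 - 143} = \sqrt{-16} = 4 i \approx 4.0 i$)
$U{\left(0,\left(5 + 4\right) + 0 \right)} Y = \left(8 \cdot 0 + 8 \left(\left(5 + 4\right) + 0\right) + 8 \left(\left(5 + 4\right) + 0\right)^{2}\right) 4 i = \left(0 + 8 \left(9 + 0\right) + 8 \left(9 + 0\right)^{2}\right) 4 i = \left(0 + 8 \cdot 9 + 8 \cdot 9^{2}\right) 4 i = \left(0 + 72 + 8 \cdot 81\right) 4 i = \left(0 + 72 + 648\right) 4 i = 720 \cdot 4 i = 2880 i$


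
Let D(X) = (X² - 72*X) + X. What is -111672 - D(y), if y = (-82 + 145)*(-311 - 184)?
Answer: -974830032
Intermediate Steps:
y = -31185 (y = 63*(-495) = -31185)
D(X) = X² - 71*X
-111672 - D(y) = -111672 - (-31185)*(-71 - 31185) = -111672 - (-31185)*(-31256) = -111672 - 1*974718360 = -111672 - 974718360 = -974830032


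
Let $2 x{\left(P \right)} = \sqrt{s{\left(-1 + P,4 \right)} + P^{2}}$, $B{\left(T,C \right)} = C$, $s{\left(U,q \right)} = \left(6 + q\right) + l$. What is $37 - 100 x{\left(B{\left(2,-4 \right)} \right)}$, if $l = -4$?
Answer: $37 - 50 \sqrt{22} \approx -197.52$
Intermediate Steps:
$s{\left(U,q \right)} = 2 + q$ ($s{\left(U,q \right)} = \left(6 + q\right) - 4 = 2 + q$)
$x{\left(P \right)} = \frac{\sqrt{6 + P^{2}}}{2}$ ($x{\left(P \right)} = \frac{\sqrt{\left(2 + 4\right) + P^{2}}}{2} = \frac{\sqrt{6 + P^{2}}}{2}$)
$37 - 100 x{\left(B{\left(2,-4 \right)} \right)} = 37 - 100 \frac{\sqrt{6 + \left(-4\right)^{2}}}{2} = 37 - 100 \frac{\sqrt{6 + 16}}{2} = 37 - 100 \frac{\sqrt{22}}{2} = 37 - 50 \sqrt{22}$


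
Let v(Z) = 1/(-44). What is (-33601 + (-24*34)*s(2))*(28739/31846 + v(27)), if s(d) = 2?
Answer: -1974121005/63692 ≈ -30995.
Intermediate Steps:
v(Z) = -1/44
(-33601 + (-24*34)*s(2))*(28739/31846 + v(27)) = (-33601 - 24*34*2)*(28739/31846 - 1/44) = (-33601 - 816*2)*(28739*(1/31846) - 1/44) = (-33601 - 1632)*(28739/31846 - 1/44) = -35233*616335/700612 = -1974121005/63692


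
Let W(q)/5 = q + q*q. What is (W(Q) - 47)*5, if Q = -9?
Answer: 1565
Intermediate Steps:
W(q) = 5*q + 5*q**2 (W(q) = 5*(q + q*q) = 5*(q + q**2) = 5*q + 5*q**2)
(W(Q) - 47)*5 = (5*(-9)*(1 - 9) - 47)*5 = (5*(-9)*(-8) - 47)*5 = (360 - 47)*5 = 313*5 = 1565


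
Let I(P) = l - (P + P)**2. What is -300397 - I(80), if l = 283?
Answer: -275080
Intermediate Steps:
I(P) = 283 - 4*P**2 (I(P) = 283 - (P + P)**2 = 283 - (2*P)**2 = 283 - 4*P**2)
-300397 - I(80) = -300397 - (283 - 4*80**2) = -300397 - (283 - 4*6400) = -300397 - (283 - 25600) = -300397 - 1*(-25317) = -300397 + 25317 = -275080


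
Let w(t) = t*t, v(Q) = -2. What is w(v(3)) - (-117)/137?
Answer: 665/137 ≈ 4.8540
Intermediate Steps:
w(t) = t²
w(v(3)) - (-117)/137 = (-2)² - (-117)/137 = 4 - (-117)/137 = 4 - 1*(-117/137) = 4 + 117/137 = 665/137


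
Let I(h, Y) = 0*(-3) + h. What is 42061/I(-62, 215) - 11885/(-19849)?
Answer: -834131919/1230638 ≈ -677.80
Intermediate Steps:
I(h, Y) = h (I(h, Y) = 0 + h = h)
42061/I(-62, 215) - 11885/(-19849) = 42061/(-62) - 11885/(-19849) = 42061*(-1/62) - 11885*(-1/19849) = -42061/62 + 11885/19849 = -834131919/1230638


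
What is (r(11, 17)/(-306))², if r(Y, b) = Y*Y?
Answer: 14641/93636 ≈ 0.15636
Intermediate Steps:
r(Y, b) = Y²
(r(11, 17)/(-306))² = (11²/(-306))² = (121*(-1/306))² = (-121/306)² = 14641/93636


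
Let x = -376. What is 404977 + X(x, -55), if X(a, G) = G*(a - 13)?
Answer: 426372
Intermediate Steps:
X(a, G) = G*(-13 + a)
404977 + X(x, -55) = 404977 - 55*(-13 - 376) = 404977 - 55*(-389) = 404977 + 21395 = 426372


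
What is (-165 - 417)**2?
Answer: 338724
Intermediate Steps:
(-165 - 417)**2 = (-582)**2 = 338724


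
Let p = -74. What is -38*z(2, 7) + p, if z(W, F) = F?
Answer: -340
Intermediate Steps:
-38*z(2, 7) + p = -38*7 - 74 = -266 - 74 = -340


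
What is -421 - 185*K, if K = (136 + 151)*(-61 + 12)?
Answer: 2601234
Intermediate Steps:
K = -14063 (K = 287*(-49) = -14063)
-421 - 185*K = -421 - 185*(-14063) = -421 + 2601655 = 2601234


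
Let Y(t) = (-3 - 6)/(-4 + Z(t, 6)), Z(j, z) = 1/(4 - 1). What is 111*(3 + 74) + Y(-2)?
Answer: 94044/11 ≈ 8549.5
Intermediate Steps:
Z(j, z) = ⅓ (Z(j, z) = 1/3 = ⅓)
Y(t) = 27/11 (Y(t) = (-3 - 6)/(-4 + ⅓) = -9/(-11/3) = -9*(-3/11) = 27/11)
111*(3 + 74) + Y(-2) = 111*(3 + 74) + 27/11 = 111*77 + 27/11 = 8547 + 27/11 = 94044/11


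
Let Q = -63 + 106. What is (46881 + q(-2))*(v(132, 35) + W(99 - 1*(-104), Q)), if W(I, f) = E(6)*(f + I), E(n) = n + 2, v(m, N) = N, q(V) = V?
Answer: 93898637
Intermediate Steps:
E(n) = 2 + n
Q = 43
W(I, f) = 8*I + 8*f (W(I, f) = (2 + 6)*(f + I) = 8*(I + f) = 8*I + 8*f)
(46881 + q(-2))*(v(132, 35) + W(99 - 1*(-104), Q)) = (46881 - 2)*(35 + (8*(99 - 1*(-104)) + 8*43)) = 46879*(35 + (8*(99 + 104) + 344)) = 46879*(35 + (8*203 + 344)) = 46879*(35 + (1624 + 344)) = 46879*(35 + 1968) = 46879*2003 = 93898637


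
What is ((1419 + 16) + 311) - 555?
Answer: 1191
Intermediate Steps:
((1419 + 16) + 311) - 555 = (1435 + 311) - 555 = 1746 - 555 = 1191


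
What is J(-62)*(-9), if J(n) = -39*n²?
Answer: 1349244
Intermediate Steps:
J(-62)*(-9) = -39*(-62)²*(-9) = -39*3844*(-9) = -149916*(-9) = 1349244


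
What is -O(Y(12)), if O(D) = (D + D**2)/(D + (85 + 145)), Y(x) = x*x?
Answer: -10440/187 ≈ -55.829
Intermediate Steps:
Y(x) = x**2
O(D) = (D + D**2)/(230 + D) (O(D) = (D + D**2)/(D + 230) = (D + D**2)/(230 + D))
-O(Y(12)) = -12**2*(1 + 12**2)/(230 + 12**2) = -144*(1 + 144)/(230 + 144) = -144*145/374 = -1*10440/187 = -10440/187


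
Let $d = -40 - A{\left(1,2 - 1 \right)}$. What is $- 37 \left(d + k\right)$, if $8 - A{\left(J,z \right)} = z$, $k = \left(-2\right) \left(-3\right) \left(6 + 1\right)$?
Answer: $185$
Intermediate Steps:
$k = 42$ ($k = 6 \cdot 7 = 42$)
$A{\left(J,z \right)} = 8 - z$
$d = -47$ ($d = -40 - \left(8 - \left(2 - 1\right)\right) = -40 - \left(8 - 1\right) = -40 - 7 = -47$)
$- 37 \left(d + k\right) = - 37 \left(-47 + 42\right) = \left(-37\right) \left(-5\right) = 185$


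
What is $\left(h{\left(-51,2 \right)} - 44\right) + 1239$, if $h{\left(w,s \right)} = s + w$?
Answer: $1146$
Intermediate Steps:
$\left(h{\left(-51,2 \right)} - 44\right) + 1239 = \left(\left(2 - 51\right) - 44\right) + 1239 = \left(-49 - 44\right) + 1239 = -93 + 1239 = 1146$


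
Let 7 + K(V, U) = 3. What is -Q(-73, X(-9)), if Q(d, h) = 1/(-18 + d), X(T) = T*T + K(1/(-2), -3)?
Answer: 1/91 ≈ 0.010989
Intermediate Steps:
K(V, U) = -4 (K(V, U) = -7 + 3 = -4)
X(T) = -4 + T² (X(T) = T*T - 4 = T² - 4 = -4 + T²)
-Q(-73, X(-9)) = -1/(-18 - 73) = -1/(-91) = -1*(-1/91) = 1/91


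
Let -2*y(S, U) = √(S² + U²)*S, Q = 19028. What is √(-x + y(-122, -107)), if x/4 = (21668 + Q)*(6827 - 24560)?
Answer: √(2886648672 + 61*√26333) ≈ 53728.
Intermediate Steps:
y(S, U) = -S*√(S² + U²)/2 (y(S, U) = -√(S² + U²)*S/2 = -S*√(S² + U²)/2)
x = -2886648672 (x = 4*((21668 + 19028)*(6827 - 24560)) = 4*(40696*(-17733)) = 4*(-721662168) = -2886648672)
√(-x + y(-122, -107)) = √(-1*(-2886648672) - ½*(-122)*√((-122)² + (-107)²)) = √(2886648672 - ½*(-122)*√(14884 + 11449)) = √(2886648672 - ½*(-122)*√26333) = √(2886648672 + 61*√26333)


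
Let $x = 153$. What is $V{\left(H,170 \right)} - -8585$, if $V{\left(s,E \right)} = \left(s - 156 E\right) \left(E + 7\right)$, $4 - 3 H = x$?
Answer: $-4694246$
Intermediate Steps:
$H = - \frac{149}{3}$ ($H = \frac{4}{3} - 51 = - \frac{149}{3} \approx -49.667$)
$V{\left(s,E \right)} = \left(7 + E\right) \left(s - 156 E\right)$ ($V{\left(s,E \right)} = \left(s - 156 E\right) \left(7 + E\right) = \left(7 + E\right) \left(s - 156 E\right)$)
$V{\left(H,170 \right)} - -8585 = \left(\left(-1092\right) 170 - 156 \cdot 170^{2} + 7 \left(- \frac{149}{3}\right) + 170 \left(- \frac{149}{3}\right)\right) - -8585 = \left(-185640 - 4508400 - \frac{1043}{3} - \frac{25330}{3}\right) + 8585 = -4702831 + 8585 = -4694246$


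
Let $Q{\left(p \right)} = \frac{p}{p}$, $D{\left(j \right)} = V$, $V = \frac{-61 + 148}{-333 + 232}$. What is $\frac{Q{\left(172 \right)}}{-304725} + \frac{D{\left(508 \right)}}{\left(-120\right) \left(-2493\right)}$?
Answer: $- \frac{1260583}{204606991800} \approx -6.161 \cdot 10^{-6}$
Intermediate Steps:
$V = - \frac{87}{101}$ ($V = \frac{87}{-101} = 87 \left(- \frac{1}{101}\right) = - \frac{87}{101} \approx -0.86139$)
$D{\left(j \right)} = - \frac{87}{101}$
$Q{\left(p \right)} = 1$
$\frac{Q{\left(172 \right)}}{-304725} + \frac{D{\left(508 \right)}}{\left(-120\right) \left(-2493\right)} = 1 \frac{1}{-304725} - \frac{87}{101 \left(\left(-120\right) \left(-2493\right)\right)} = 1 \left(- \frac{1}{304725}\right) - \frac{87}{101 \cdot 299160} = - \frac{1}{304725} - \frac{29}{10071720} = - \frac{1260583}{204606991800}$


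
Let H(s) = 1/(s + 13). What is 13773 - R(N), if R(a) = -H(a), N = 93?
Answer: 1459939/106 ≈ 13773.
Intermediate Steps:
H(s) = 1/(13 + s)
R(a) = -1/(13 + a)
13773 - R(N) = 13773 - (-1)/(13 + 93) = 13773 - (-1)/106 = 13773 - 1*(-1/106) = 13773 + 1/106 = 1459939/106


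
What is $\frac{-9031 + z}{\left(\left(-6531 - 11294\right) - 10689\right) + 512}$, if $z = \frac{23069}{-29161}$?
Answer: $\frac{43896010}{136094387} \approx 0.32254$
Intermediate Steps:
$z = - \frac{23069}{29161}$ ($z = 23069 \left(- \frac{1}{29161}\right) = - \frac{23069}{29161} \approx -0.79109$)
$\frac{-9031 + z}{\left(\left(-6531 - 11294\right) - 10689\right) + 512} = \frac{-9031 - \frac{23069}{29161}}{\left(\left(-6531 - 11294\right) - 10689\right) + 512} = - \frac{263376060}{29161 \left(\left(-17825 - 10689\right) + 512\right)} = - \frac{263376060}{29161 \left(-28514 + 512\right)} = - \frac{263376060}{29161 \left(-28002\right)} = \left(- \frac{263376060}{29161}\right) \left(- \frac{1}{28002}\right) = \frac{43896010}{136094387}$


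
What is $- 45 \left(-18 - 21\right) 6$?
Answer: $10530$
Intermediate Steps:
$- 45 \left(-18 - 21\right) 6 = \left(-45\right) \left(-39\right) 6 = 1755 \cdot 6 = 10530$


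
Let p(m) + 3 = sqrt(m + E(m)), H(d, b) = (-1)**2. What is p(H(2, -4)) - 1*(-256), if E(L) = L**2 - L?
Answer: 254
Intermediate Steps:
H(d, b) = 1
p(m) = -3 + sqrt(m + m*(-1 + m))
p(H(2, -4)) - 1*(-256) = (-3 + sqrt(1**2)) - 1*(-256) = (-3 + sqrt(1)) + 256 = (-3 + 1) + 256 = -2 + 256 = 254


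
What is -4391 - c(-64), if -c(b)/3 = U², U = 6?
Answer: -4283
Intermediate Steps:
c(b) = -108 (c(b) = -3*6² = -3*36 = -108)
-4391 - c(-64) = -4391 - 1*(-108) = -4391 + 108 = -4283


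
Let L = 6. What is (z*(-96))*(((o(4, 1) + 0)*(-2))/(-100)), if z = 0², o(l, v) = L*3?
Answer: 0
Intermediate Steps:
o(l, v) = 18 (o(l, v) = 6*3 = 18)
z = 0
(z*(-96))*(((o(4, 1) + 0)*(-2))/(-100)) = (0*(-96))*(((18 + 0)*(-2))/(-100)) = 0*((18*(-2))*(-1/100)) = 0*(-36*(-1/100)) = 0*(9/25) = 0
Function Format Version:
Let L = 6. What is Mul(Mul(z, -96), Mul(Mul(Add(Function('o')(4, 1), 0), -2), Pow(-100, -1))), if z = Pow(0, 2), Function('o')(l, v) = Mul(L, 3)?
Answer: 0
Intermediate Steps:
Function('o')(l, v) = 18 (Function('o')(l, v) = Mul(6, 3) = 18)
z = 0
Mul(Mul(z, -96), Mul(Mul(Add(Function('o')(4, 1), 0), -2), Pow(-100, -1))) = Mul(Mul(0, -96), Mul(Mul(Add(18, 0), -2), Pow(-100, -1))) = Mul(0, Mul(Mul(18, -2), Rational(-1, 100))) = Mul(0, Mul(-36, Rational(-1, 100))) = Mul(0, Rational(9, 25)) = 0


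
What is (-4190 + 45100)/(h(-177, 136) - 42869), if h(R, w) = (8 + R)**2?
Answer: -20455/7154 ≈ -2.8592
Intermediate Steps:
(-4190 + 45100)/(h(-177, 136) - 42869) = (-4190 + 45100)/((8 - 177)**2 - 42869) = 40910/((-169)**2 - 42869) = 40910/(28561 - 42869) = 40910/(-14308) = 40910*(-1/14308) = -20455/7154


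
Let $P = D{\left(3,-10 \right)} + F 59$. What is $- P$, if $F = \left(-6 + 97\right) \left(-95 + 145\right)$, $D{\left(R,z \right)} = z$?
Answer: $-268440$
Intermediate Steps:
$F = 4550$ ($F = 91 \cdot 50 = 4550$)
$P = 268440$ ($P = -10 + 4550 \cdot 59 = -10 + 268450 = 268440$)
$- P = \left(-1\right) 268440 = -268440$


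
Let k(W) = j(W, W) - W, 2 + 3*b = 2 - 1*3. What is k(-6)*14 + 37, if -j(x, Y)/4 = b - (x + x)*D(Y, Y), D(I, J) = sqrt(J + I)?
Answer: 177 - 1344*I*sqrt(3) ≈ 177.0 - 2327.9*I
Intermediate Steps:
D(I, J) = sqrt(I + J)
b = -1 (b = -2/3 + (2 - 1*3)/3 = -2/3 + (2 - 3)/3 = -2/3 + (1/3)*(-1) = -2/3 - 1/3 = -1)
j(x, Y) = 4 + 8*x*sqrt(2)*sqrt(Y) (j(x, Y) = -4*(-1 - (x + x)*sqrt(Y + Y)) = -4*(-1 - 2*x*sqrt(2*Y)) = -4*(-1 - 2*x*sqrt(2)*sqrt(Y)) = 4 + 8*x*sqrt(2)*sqrt(Y))
k(W) = 4 - W + 8*sqrt(2)*W**(3/2) (k(W) = (4 + 8*W*sqrt(2)*sqrt(W)) - W = (4 + 8*sqrt(2)*W**(3/2)) - W = 4 - W + 8*sqrt(2)*W**(3/2))
k(-6)*14 + 37 = (4 - 1*(-6) + 8*sqrt(2)*(-6)**(3/2))*14 + 37 = (4 + 6 + 8*sqrt(2)*(-6*I*sqrt(6)))*14 + 37 = (4 + 6 - 96*I*sqrt(3))*14 + 37 = (10 - 96*I*sqrt(3))*14 + 37 = (140 - 1344*I*sqrt(3)) + 37 = 177 - 1344*I*sqrt(3)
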